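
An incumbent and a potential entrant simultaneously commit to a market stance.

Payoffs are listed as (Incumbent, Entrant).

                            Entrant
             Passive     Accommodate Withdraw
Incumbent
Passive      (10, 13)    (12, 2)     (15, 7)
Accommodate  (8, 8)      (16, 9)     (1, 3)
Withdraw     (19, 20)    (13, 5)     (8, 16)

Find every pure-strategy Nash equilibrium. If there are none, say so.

Pure-strategy Nash equilibria: (Accommodate, Accommodate) and (Withdraw, Passive)

Incumbent against Passive: payoffs 10, 8, 19 → best response Withdraw.
Incumbent against Accommodate: payoffs 12, 16, 13 → best response Accommodate.
Incumbent against Withdraw: payoffs 15, 1, 8 → best response Passive.
Entrant against Passive: payoffs 13, 2, 7 → best response Passive.
Entrant against Accommodate: payoffs 8, 9, 3 → best response Accommodate.
Entrant against Withdraw: payoffs 20, 5, 16 → best response Passive.
Mutual best responses: (Accommodate, Accommodate); (Withdraw, Passive).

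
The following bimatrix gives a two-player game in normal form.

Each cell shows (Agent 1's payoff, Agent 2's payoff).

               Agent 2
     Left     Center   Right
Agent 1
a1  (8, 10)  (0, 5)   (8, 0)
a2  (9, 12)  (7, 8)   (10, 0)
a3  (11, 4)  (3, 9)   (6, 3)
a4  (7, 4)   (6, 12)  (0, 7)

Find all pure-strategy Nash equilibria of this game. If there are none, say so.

This game has no pure Nash equilibrium.

Check each profile: it is a Nash equilibrium iff no player can strictly gain by switching unilaterally.
(a1, Left): Agent 1 can switch to a2 (8 → 9). Not NE.
(a1, Center): Agent 1 can switch to a2 (0 → 7). Not NE.
(a1, Right): Agent 1 can switch to a2 (8 → 10). Not NE.
(a2, Left): Agent 1 can switch to a3 (9 → 11). Not NE.
(a2, Center): Agent 2 can switch to Left (8 → 12). Not NE.
(a2, Right): Agent 2 can switch to Left (0 → 12). Not NE.
(The remaining 6 profiles each have a profitable deviation by the same check.)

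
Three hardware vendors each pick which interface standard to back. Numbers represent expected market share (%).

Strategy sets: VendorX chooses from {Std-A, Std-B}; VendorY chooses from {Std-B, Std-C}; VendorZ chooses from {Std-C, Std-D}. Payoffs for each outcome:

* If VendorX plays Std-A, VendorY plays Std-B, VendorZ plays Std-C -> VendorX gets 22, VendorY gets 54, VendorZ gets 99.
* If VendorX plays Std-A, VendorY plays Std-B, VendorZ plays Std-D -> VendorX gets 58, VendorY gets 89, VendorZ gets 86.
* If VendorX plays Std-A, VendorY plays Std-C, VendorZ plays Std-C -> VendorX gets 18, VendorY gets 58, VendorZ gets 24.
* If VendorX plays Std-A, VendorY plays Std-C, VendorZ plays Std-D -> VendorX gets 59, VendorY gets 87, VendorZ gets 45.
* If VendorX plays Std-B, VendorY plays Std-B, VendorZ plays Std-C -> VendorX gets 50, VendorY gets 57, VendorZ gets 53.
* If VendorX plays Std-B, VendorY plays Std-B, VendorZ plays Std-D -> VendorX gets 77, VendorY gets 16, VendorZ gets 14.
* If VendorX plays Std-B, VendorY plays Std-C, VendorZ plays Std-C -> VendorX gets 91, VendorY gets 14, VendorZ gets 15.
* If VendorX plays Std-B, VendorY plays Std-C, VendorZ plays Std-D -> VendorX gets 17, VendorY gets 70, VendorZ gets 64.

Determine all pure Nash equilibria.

The unique pure-strategy Nash equilibrium is (Std-B, Std-B, Std-C).

VendorX against (Std-B, Std-C): payoffs 22, 50 → best response Std-B.
VendorX against (Std-B, Std-D): payoffs 58, 77 → best response Std-B.
VendorX against (Std-C, Std-C): payoffs 18, 91 → best response Std-B.
VendorX against (Std-C, Std-D): payoffs 59, 17 → best response Std-A.
VendorY against (Std-A, Std-C): payoffs 54, 58 → best response Std-C.
VendorY against (Std-A, Std-D): payoffs 89, 87 → best response Std-B.
VendorY against (Std-B, Std-C): payoffs 57, 14 → best response Std-B.
VendorY against (Std-B, Std-D): payoffs 16, 70 → best response Std-C.
VendorZ against (Std-A, Std-B): payoffs 99, 86 → best response Std-C.
VendorZ against (Std-A, Std-C): payoffs 24, 45 → best response Std-D.
VendorZ against (Std-B, Std-B): payoffs 53, 14 → best response Std-C.
VendorZ against (Std-B, Std-C): payoffs 15, 64 → best response Std-D.
Mutual best responses: (Std-B, Std-B, Std-C).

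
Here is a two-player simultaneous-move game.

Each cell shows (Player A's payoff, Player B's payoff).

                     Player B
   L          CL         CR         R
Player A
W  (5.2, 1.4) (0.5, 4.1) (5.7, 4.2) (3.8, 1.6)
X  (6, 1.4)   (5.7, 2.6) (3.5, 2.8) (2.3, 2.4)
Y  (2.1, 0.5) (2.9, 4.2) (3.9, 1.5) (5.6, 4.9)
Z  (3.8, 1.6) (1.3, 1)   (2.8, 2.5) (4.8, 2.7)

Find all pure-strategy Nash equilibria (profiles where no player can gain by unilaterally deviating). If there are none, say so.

(W, L): Player A can switch to X (5.2 → 6). Not NE.
(W, CL): Player A can switch to X (0.5 → 5.7). Not NE.
(W, CR): Player A gets 5.7, best alternative 3.9; Player B gets 4.2, best alternative 4.1. No profitable deviation — NE.
(W, R): Player A can switch to Y (3.8 → 5.6). Not NE.
(X, L): Player B can switch to CL (1.4 → 2.6). Not NE.
(X, CL): Player B can switch to CR (2.6 → 2.8). Not NE.
(X, CR): Player A can switch to W (3.5 → 5.7). Not NE.
(X, R): Player A can switch to W (2.3 → 3.8). Not NE.
(Y, L): Player A can switch to W (2.1 → 5.2). Not NE.
(Y, R): Player A gets 5.6, best alternative 4.8; Player B gets 4.9, best alternative 4.2. No profitable deviation — NE.
(The remaining 6 profiles each have a profitable deviation by the same check.)

The pure Nash equilibria are (W, CR), (Y, R).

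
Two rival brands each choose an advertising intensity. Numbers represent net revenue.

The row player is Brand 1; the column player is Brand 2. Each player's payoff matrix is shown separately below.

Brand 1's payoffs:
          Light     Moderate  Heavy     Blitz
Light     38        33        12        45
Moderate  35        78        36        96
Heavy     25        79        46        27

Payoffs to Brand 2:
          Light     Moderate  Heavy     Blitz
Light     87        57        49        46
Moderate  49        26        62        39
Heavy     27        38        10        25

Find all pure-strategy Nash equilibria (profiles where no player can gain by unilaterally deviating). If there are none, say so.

The pure Nash equilibria are (Light, Light) and (Heavy, Moderate).

Brand 1 against Light: payoffs 38, 35, 25 → best response Light.
Brand 1 against Moderate: payoffs 33, 78, 79 → best response Heavy.
Brand 1 against Heavy: payoffs 12, 36, 46 → best response Heavy.
Brand 1 against Blitz: payoffs 45, 96, 27 → best response Moderate.
Brand 2 against Light: payoffs 87, 57, 49, 46 → best response Light.
Brand 2 against Moderate: payoffs 49, 26, 62, 39 → best response Heavy.
Brand 2 against Heavy: payoffs 27, 38, 10, 25 → best response Moderate.
Mutual best responses: (Light, Light); (Heavy, Moderate).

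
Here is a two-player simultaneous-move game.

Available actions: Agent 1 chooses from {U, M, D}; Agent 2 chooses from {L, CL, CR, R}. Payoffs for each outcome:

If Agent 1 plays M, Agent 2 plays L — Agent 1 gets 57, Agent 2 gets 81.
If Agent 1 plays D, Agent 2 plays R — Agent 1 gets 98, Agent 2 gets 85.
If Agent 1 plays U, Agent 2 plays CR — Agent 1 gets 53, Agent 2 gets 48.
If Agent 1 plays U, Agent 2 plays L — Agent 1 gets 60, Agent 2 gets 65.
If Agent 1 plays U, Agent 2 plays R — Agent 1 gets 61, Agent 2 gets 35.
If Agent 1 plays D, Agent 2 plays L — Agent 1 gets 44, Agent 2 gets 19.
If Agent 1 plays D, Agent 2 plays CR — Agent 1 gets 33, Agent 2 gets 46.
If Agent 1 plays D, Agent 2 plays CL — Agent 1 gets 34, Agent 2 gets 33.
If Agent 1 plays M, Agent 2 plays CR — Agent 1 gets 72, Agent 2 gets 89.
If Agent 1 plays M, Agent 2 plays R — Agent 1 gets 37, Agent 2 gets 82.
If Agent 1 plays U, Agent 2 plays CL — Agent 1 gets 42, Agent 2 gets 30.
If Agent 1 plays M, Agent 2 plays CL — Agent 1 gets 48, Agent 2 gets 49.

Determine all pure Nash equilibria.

Pure-strategy Nash equilibria: (U, L); (M, CR); (D, R)

Agent 1 against L: payoffs 60, 57, 44 → best response U.
Agent 1 against CL: payoffs 42, 48, 34 → best response M.
Agent 1 against CR: payoffs 53, 72, 33 → best response M.
Agent 1 against R: payoffs 61, 37, 98 → best response D.
Agent 2 against U: payoffs 65, 30, 48, 35 → best response L.
Agent 2 against M: payoffs 81, 49, 89, 82 → best response CR.
Agent 2 against D: payoffs 19, 33, 46, 85 → best response R.
Mutual best responses: (U, L); (M, CR); (D, R).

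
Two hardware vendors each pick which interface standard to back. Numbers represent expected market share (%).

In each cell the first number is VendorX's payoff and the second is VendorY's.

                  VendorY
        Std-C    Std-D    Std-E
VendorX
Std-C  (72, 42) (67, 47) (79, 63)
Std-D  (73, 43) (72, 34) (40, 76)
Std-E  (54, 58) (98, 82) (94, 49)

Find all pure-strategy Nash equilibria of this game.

Check each profile: it is a Nash equilibrium iff no player can strictly gain by switching unilaterally.
(Std-C, Std-C): VendorX can switch to Std-D (72 → 73). Not NE.
(Std-C, Std-D): VendorX can switch to Std-D (67 → 72). Not NE.
(Std-C, Std-E): VendorX can switch to Std-E (79 → 94). Not NE.
(Std-D, Std-C): VendorY can switch to Std-E (43 → 76). Not NE.
(Std-D, Std-D): VendorX can switch to Std-E (72 → 98). Not NE.
(Std-D, Std-E): VendorX can switch to Std-C (40 → 79). Not NE.
(Std-E, Std-C): VendorX can switch to Std-C (54 → 72). Not NE.
(Std-E, Std-D): VendorX gets 98, best alternative 72; VendorY gets 82, best alternative 58. No profitable deviation — NE.
(Std-E, Std-E): VendorY can switch to Std-C (49 → 58). Not NE.

Pure NE: (Std-E, Std-D)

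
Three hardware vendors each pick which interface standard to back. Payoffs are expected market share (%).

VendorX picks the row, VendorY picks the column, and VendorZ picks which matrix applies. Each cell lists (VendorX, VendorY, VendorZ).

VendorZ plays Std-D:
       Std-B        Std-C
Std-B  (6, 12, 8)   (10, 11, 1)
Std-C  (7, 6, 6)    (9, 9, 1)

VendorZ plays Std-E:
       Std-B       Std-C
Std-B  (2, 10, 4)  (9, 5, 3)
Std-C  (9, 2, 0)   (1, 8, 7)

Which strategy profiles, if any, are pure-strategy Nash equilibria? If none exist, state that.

This game has no pure Nash equilibrium.

(Std-B, Std-B, Std-D): VendorX can switch to Std-C (6 → 7). Not NE.
(Std-B, Std-B, Std-E): VendorX can switch to Std-C (2 → 9). Not NE.
(Std-B, Std-C, Std-D): VendorY can switch to Std-B (11 → 12). Not NE.
(Std-B, Std-C, Std-E): VendorY can switch to Std-B (5 → 10). Not NE.
(Std-C, Std-B, Std-D): VendorY can switch to Std-C (6 → 9). Not NE.
(Std-C, Std-B, Std-E): VendorY can switch to Std-C (2 → 8). Not NE.
(Std-C, Std-C, Std-D): VendorX can switch to Std-B (9 → 10). Not NE.
(Std-C, Std-C, Std-E): VendorX can switch to Std-B (1 → 9). Not NE.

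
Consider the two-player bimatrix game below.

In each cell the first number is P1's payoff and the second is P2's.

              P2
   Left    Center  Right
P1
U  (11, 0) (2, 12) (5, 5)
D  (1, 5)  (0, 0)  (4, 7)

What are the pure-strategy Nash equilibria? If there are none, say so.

P1 against Left: payoffs 11, 1 → best response U.
P1 against Center: payoffs 2, 0 → best response U.
P1 against Right: payoffs 5, 4 → best response U.
P2 against U: payoffs 0, 12, 5 → best response Center.
P2 against D: payoffs 5, 0, 7 → best response Right.
Mutual best responses: (U, Center).

(U, Center)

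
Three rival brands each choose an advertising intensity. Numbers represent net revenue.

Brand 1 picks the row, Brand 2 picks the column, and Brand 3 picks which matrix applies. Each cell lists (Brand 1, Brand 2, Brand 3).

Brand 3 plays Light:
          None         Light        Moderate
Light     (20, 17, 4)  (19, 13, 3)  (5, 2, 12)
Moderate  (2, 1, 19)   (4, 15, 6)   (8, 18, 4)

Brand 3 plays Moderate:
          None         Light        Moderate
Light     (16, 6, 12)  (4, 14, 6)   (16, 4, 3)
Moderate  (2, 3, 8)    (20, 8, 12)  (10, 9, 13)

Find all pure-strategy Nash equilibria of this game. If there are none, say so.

none

Brand 1 against (None, Light): payoffs 20, 2 → best response Light.
Brand 1 against (None, Moderate): payoffs 16, 2 → best response Light.
Brand 1 against (Light, Light): payoffs 19, 4 → best response Light.
Brand 1 against (Light, Moderate): payoffs 4, 20 → best response Moderate.
Brand 1 against (Moderate, Light): payoffs 5, 8 → best response Moderate.
Brand 1 against (Moderate, Moderate): payoffs 16, 10 → best response Light.
Brand 2 against (Light, Light): payoffs 17, 13, 2 → best response None.
Brand 2 against (Light, Moderate): payoffs 6, 14, 4 → best response Light.
Brand 2 against (Moderate, Light): payoffs 1, 15, 18 → best response Moderate.
Brand 2 against (Moderate, Moderate): payoffs 3, 8, 9 → best response Moderate.
Brand 3 against (Light, None): payoffs 4, 12 → best response Moderate.
Brand 3 against (Light, Light): payoffs 3, 6 → best response Moderate.
Brand 3 against (Light, Moderate): payoffs 12, 3 → best response Light.
Brand 3 against (Moderate, None): payoffs 19, 8 → best response Light.
Brand 3 against (Moderate, Light): payoffs 6, 12 → best response Moderate.
Brand 3 against (Moderate, Moderate): payoffs 4, 13 → best response Moderate.
No profile is a mutual best response for all players.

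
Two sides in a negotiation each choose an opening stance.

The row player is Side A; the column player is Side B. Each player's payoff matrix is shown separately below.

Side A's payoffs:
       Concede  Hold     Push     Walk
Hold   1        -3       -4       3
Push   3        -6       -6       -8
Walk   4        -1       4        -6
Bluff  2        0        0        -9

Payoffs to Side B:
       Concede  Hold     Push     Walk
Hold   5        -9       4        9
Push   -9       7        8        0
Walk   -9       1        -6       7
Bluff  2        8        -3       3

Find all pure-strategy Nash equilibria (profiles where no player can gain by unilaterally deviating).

Side A against Concede: payoffs 1, 3, 4, 2 → best response Walk.
Side A against Hold: payoffs -3, -6, -1, 0 → best response Bluff.
Side A against Push: payoffs -4, -6, 4, 0 → best response Walk.
Side A against Walk: payoffs 3, -8, -6, -9 → best response Hold.
Side B against Hold: payoffs 5, -9, 4, 9 → best response Walk.
Side B against Push: payoffs -9, 7, 8, 0 → best response Push.
Side B against Walk: payoffs -9, 1, -6, 7 → best response Walk.
Side B against Bluff: payoffs 2, 8, -3, 3 → best response Hold.
Mutual best responses: (Hold, Walk); (Bluff, Hold).

Pure-strategy Nash equilibria: (Hold, Walk), (Bluff, Hold)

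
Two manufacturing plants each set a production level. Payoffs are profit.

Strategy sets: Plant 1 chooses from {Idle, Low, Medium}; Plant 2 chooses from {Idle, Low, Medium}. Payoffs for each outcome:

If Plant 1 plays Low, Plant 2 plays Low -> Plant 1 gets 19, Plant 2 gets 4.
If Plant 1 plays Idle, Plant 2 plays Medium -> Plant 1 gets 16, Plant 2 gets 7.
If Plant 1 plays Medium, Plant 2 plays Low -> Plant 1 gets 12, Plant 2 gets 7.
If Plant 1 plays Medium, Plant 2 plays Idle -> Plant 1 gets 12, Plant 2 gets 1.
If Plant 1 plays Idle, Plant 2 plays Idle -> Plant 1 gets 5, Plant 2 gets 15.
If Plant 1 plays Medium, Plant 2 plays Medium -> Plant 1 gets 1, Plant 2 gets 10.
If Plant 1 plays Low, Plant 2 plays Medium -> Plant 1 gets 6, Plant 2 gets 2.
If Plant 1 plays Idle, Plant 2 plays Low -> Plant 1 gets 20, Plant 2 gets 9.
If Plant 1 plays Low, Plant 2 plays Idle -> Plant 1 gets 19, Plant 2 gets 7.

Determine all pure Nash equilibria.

Plant 1 against Idle: payoffs 5, 19, 12 → best response Low.
Plant 1 against Low: payoffs 20, 19, 12 → best response Idle.
Plant 1 against Medium: payoffs 16, 6, 1 → best response Idle.
Plant 2 against Idle: payoffs 15, 9, 7 → best response Idle.
Plant 2 against Low: payoffs 7, 4, 2 → best response Idle.
Plant 2 against Medium: payoffs 1, 7, 10 → best response Medium.
Mutual best responses: (Low, Idle).

(Low, Idle)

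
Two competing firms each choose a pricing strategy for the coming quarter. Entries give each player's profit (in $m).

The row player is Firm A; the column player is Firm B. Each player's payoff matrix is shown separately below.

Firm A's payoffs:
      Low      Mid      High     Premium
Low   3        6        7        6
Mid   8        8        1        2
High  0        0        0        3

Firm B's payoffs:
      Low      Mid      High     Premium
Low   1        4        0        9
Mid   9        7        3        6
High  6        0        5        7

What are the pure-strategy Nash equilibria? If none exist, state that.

Pure-strategy Nash equilibria: (Low, Premium); (Mid, Low)

Firm A against Low: payoffs 3, 8, 0 → best response Mid.
Firm A against Mid: payoffs 6, 8, 0 → best response Mid.
Firm A against High: payoffs 7, 1, 0 → best response Low.
Firm A against Premium: payoffs 6, 2, 3 → best response Low.
Firm B against Low: payoffs 1, 4, 0, 9 → best response Premium.
Firm B against Mid: payoffs 9, 7, 3, 6 → best response Low.
Firm B against High: payoffs 6, 0, 5, 7 → best response Premium.
Mutual best responses: (Low, Premium); (Mid, Low).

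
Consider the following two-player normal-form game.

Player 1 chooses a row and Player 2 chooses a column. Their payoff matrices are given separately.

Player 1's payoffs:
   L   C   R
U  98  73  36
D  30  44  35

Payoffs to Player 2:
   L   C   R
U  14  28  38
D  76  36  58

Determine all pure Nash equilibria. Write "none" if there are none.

Pure NE: (U, R)

(U, L): Player 2 can switch to C (14 → 28). Not NE.
(U, C): Player 2 can switch to R (28 → 38). Not NE.
(U, R): Player 1 gets 36, best alternative 35; Player 2 gets 38, best alternative 28. No profitable deviation — NE.
(D, L): Player 1 can switch to U (30 → 98). Not NE.
(D, C): Player 1 can switch to U (44 → 73). Not NE.
(D, R): Player 1 can switch to U (35 → 36). Not NE.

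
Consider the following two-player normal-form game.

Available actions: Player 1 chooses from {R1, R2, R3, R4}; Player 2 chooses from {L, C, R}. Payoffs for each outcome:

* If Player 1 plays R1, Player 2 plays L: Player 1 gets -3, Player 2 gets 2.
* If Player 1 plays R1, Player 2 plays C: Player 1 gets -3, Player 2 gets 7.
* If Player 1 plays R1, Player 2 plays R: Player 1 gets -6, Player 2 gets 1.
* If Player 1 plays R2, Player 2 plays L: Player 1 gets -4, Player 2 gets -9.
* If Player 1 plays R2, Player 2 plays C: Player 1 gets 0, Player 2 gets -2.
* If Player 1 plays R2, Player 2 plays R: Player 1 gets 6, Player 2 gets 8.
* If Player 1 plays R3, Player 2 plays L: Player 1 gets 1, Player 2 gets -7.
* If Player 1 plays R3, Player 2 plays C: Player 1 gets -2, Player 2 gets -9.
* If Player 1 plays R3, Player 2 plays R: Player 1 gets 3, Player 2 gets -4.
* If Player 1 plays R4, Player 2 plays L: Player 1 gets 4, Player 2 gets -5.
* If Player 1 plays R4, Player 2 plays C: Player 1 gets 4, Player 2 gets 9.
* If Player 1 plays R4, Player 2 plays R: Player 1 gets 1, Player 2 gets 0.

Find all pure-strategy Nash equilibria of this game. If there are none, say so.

Player 1 against L: payoffs -3, -4, 1, 4 → best response R4.
Player 1 against C: payoffs -3, 0, -2, 4 → best response R4.
Player 1 against R: payoffs -6, 6, 3, 1 → best response R2.
Player 2 against R1: payoffs 2, 7, 1 → best response C.
Player 2 against R2: payoffs -9, -2, 8 → best response R.
Player 2 against R3: payoffs -7, -9, -4 → best response R.
Player 2 against R4: payoffs -5, 9, 0 → best response C.
Mutual best responses: (R2, R); (R4, C).

Pure-strategy Nash equilibria: (R2, R) and (R4, C)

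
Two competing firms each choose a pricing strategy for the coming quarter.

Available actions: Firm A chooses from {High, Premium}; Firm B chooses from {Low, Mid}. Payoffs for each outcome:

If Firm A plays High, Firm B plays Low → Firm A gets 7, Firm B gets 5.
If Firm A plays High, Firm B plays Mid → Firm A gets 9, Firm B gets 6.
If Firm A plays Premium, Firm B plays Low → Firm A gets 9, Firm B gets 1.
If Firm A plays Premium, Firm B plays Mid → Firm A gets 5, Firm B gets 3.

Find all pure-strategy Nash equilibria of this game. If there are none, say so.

Pure NE: (High, Mid)

Firm A against Low: payoffs 7, 9 → best response Premium.
Firm A against Mid: payoffs 9, 5 → best response High.
Firm B against High: payoffs 5, 6 → best response Mid.
Firm B against Premium: payoffs 1, 3 → best response Mid.
Mutual best responses: (High, Mid).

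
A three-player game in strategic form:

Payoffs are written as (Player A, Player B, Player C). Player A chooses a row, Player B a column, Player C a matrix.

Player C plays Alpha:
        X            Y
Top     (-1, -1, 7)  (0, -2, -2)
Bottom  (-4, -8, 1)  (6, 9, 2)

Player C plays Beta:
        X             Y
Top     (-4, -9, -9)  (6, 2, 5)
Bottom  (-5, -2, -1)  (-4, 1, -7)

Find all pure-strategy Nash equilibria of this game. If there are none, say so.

The pure Nash equilibria are (Top, X, Alpha) and (Top, Y, Beta) and (Bottom, Y, Alpha).

Player A against (X, Alpha): payoffs -1, -4 → best response Top.
Player A against (X, Beta): payoffs -4, -5 → best response Top.
Player A against (Y, Alpha): payoffs 0, 6 → best response Bottom.
Player A against (Y, Beta): payoffs 6, -4 → best response Top.
Player B against (Top, Alpha): payoffs -1, -2 → best response X.
Player B against (Top, Beta): payoffs -9, 2 → best response Y.
Player B against (Bottom, Alpha): payoffs -8, 9 → best response Y.
Player B against (Bottom, Beta): payoffs -2, 1 → best response Y.
Player C against (Top, X): payoffs 7, -9 → best response Alpha.
Player C against (Top, Y): payoffs -2, 5 → best response Beta.
Player C against (Bottom, X): payoffs 1, -1 → best response Alpha.
Player C against (Bottom, Y): payoffs 2, -7 → best response Alpha.
Mutual best responses: (Top, X, Alpha); (Top, Y, Beta); (Bottom, Y, Alpha).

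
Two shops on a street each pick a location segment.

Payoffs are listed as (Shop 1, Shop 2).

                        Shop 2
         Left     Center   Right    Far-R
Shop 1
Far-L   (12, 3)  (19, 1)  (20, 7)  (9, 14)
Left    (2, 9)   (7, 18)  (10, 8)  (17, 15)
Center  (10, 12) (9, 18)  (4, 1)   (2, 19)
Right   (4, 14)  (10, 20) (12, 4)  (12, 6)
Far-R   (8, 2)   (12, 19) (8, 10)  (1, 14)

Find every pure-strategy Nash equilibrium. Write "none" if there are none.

Check each profile: it is a Nash equilibrium iff no player can strictly gain by switching unilaterally.
(Far-L, Left): Shop 2 can switch to Right (3 → 7). Not NE.
(Far-L, Center): Shop 2 can switch to Left (1 → 3). Not NE.
(Far-L, Right): Shop 2 can switch to Far-R (7 → 14). Not NE.
(Far-L, Far-R): Shop 1 can switch to Left (9 → 17). Not NE.
(Left, Left): Shop 1 can switch to Far-L (2 → 12). Not NE.
(Left, Center): Shop 1 can switch to Far-L (7 → 19). Not NE.
(Left, Right): Shop 1 can switch to Far-L (10 → 20). Not NE.
(Left, Far-R): Shop 2 can switch to Center (15 → 18). Not NE.
(The remaining 12 profiles each have a profitable deviation by the same check.)

This game has no pure Nash equilibrium.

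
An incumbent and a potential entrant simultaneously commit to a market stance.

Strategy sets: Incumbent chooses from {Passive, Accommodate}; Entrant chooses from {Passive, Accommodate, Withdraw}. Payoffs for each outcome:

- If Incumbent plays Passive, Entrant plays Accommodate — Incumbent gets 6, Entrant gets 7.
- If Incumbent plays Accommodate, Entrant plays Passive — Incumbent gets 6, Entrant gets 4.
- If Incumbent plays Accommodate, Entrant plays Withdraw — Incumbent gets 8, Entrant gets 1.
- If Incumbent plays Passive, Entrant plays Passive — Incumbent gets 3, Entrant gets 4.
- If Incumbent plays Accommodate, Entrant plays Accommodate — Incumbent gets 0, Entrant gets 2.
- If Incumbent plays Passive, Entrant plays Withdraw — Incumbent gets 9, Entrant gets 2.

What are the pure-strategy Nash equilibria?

Check each profile: it is a Nash equilibrium iff no player can strictly gain by switching unilaterally.
(Passive, Passive): Incumbent can switch to Accommodate (3 → 6). Not NE.
(Passive, Accommodate): Incumbent gets 6, best alternative 0; Entrant gets 7, best alternative 4. No profitable deviation — NE.
(Passive, Withdraw): Entrant can switch to Passive (2 → 4). Not NE.
(Accommodate, Passive): Incumbent gets 6, best alternative 3; Entrant gets 4, best alternative 2. No profitable deviation — NE.
(Accommodate, Accommodate): Incumbent can switch to Passive (0 → 6). Not NE.
(Accommodate, Withdraw): Incumbent can switch to Passive (8 → 9). Not NE.

Pure-strategy Nash equilibria: (Passive, Accommodate) and (Accommodate, Passive)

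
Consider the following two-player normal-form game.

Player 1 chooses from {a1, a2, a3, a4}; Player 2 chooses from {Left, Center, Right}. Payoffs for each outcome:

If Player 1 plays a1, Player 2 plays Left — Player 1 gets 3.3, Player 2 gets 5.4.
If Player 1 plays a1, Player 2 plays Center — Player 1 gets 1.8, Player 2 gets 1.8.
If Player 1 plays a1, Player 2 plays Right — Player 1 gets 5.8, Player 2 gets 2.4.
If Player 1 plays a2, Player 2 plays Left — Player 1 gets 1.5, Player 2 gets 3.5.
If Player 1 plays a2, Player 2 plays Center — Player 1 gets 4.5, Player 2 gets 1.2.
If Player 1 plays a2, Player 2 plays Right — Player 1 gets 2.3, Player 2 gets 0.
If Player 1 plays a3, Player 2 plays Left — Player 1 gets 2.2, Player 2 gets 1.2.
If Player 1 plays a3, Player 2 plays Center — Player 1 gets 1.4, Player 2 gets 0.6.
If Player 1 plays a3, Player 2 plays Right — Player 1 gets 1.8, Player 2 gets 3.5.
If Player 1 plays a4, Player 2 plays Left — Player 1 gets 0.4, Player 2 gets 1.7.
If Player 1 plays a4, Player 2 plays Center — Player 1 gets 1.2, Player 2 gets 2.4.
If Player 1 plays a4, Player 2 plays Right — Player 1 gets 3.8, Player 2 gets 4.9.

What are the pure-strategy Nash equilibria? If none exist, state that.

Pure NE: (a1, Left)

(a1, Left): Player 1 gets 3.3, best alternative 2.2; Player 2 gets 5.4, best alternative 2.4. No profitable deviation — NE.
(a1, Center): Player 1 can switch to a2 (1.8 → 4.5). Not NE.
(a1, Right): Player 2 can switch to Left (2.4 → 5.4). Not NE.
(a2, Left): Player 1 can switch to a1 (1.5 → 3.3). Not NE.
(a2, Center): Player 2 can switch to Left (1.2 → 3.5). Not NE.
(a2, Right): Player 1 can switch to a1 (2.3 → 5.8). Not NE.
(a3, Left): Player 1 can switch to a1 (2.2 → 3.3). Not NE.
(a3, Center): Player 1 can switch to a1 (1.4 → 1.8). Not NE.
(a3, Right): Player 1 can switch to a1 (1.8 → 5.8). Not NE.
(a4, Left): Player 1 can switch to a1 (0.4 → 3.3). Not NE.
(a4, Center): Player 1 can switch to a1 (1.2 → 1.8). Not NE.
(a4, Right): Player 1 can switch to a1 (3.8 → 5.8). Not NE.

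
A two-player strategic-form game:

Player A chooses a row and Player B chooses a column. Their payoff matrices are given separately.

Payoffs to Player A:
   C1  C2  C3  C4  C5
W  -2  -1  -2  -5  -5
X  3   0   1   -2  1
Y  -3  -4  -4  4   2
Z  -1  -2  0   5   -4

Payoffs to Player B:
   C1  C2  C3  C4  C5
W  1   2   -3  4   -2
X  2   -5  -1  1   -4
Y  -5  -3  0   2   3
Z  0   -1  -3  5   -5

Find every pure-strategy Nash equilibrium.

(X, C1), (Y, C5), (Z, C4)

(W, C1): Player A can switch to X (-2 → 3). Not NE.
(W, C2): Player A can switch to X (-1 → 0). Not NE.
(W, C3): Player A can switch to X (-2 → 1). Not NE.
(W, C4): Player A can switch to X (-5 → -2). Not NE.
(W, C5): Player A can switch to X (-5 → 1). Not NE.
(X, C1): Player A gets 3, best alternative -1; Player B gets 2, best alternative 1. No profitable deviation — NE.
(X, C2): Player B can switch to C1 (-5 → 2). Not NE.
(Y, C5): Player A gets 2, best alternative 1; Player B gets 3, best alternative 2. No profitable deviation — NE.
(Z, C4): Player A gets 5, best alternative 4; Player B gets 5, best alternative 0. No profitable deviation — NE.
(The remaining 11 profiles each have a profitable deviation by the same check.)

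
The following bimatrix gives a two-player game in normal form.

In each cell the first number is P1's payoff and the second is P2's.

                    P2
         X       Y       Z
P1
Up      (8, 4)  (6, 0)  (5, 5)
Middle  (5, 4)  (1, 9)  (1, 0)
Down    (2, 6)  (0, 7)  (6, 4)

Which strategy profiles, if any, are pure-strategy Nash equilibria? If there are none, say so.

P1 against X: payoffs 8, 5, 2 → best response Up.
P1 against Y: payoffs 6, 1, 0 → best response Up.
P1 against Z: payoffs 5, 1, 6 → best response Down.
P2 against Up: payoffs 4, 0, 5 → best response Z.
P2 against Middle: payoffs 4, 9, 0 → best response Y.
P2 against Down: payoffs 6, 7, 4 → best response Y.
No profile is a mutual best response for all players.

No pure-strategy Nash equilibrium.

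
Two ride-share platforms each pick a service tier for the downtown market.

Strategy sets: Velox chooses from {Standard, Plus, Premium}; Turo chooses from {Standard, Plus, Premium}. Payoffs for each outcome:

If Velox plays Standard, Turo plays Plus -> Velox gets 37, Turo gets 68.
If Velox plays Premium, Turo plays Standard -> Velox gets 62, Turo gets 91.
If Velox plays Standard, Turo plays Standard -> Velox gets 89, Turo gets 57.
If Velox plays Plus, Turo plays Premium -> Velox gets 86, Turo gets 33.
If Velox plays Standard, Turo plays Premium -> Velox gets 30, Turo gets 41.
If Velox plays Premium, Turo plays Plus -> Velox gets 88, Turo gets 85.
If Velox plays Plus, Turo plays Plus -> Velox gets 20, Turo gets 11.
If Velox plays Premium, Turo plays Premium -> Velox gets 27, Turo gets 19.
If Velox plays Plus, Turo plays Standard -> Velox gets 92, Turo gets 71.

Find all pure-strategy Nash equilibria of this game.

(Plus, Standard)

Velox against Standard: payoffs 89, 92, 62 → best response Plus.
Velox against Plus: payoffs 37, 20, 88 → best response Premium.
Velox against Premium: payoffs 30, 86, 27 → best response Plus.
Turo against Standard: payoffs 57, 68, 41 → best response Plus.
Turo against Plus: payoffs 71, 11, 33 → best response Standard.
Turo against Premium: payoffs 91, 85, 19 → best response Standard.
Mutual best responses: (Plus, Standard).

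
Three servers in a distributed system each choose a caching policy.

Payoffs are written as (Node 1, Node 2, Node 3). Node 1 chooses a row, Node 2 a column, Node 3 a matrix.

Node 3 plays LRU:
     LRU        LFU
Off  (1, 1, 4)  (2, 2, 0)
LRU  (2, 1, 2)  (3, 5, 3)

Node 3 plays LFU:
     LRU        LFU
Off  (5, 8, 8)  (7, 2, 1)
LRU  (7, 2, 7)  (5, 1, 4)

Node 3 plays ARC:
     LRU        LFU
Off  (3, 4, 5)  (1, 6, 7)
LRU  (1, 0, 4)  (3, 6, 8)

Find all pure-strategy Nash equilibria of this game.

Node 1 against (LRU, LRU): payoffs 1, 2 → best response LRU.
Node 1 against (LRU, LFU): payoffs 5, 7 → best response LRU.
Node 1 against (LRU, ARC): payoffs 3, 1 → best response Off.
Node 1 against (LFU, LRU): payoffs 2, 3 → best response LRU.
Node 1 against (LFU, LFU): payoffs 7, 5 → best response Off.
Node 1 against (LFU, ARC): payoffs 1, 3 → best response LRU.
Node 2 against (Off, LRU): payoffs 1, 2 → best response LFU.
Node 2 against (Off, LFU): payoffs 8, 2 → best response LRU.
Node 2 against (Off, ARC): payoffs 4, 6 → best response LFU.
Node 2 against (LRU, LRU): payoffs 1, 5 → best response LFU.
Node 2 against (LRU, LFU): payoffs 2, 1 → best response LRU.
Node 2 against (LRU, ARC): payoffs 0, 6 → best response LFU.
Node 3 against (Off, LRU): payoffs 4, 8, 5 → best response LFU.
Node 3 against (Off, LFU): payoffs 0, 1, 7 → best response ARC.
Node 3 against (LRU, LRU): payoffs 2, 7, 4 → best response LFU.
Node 3 against (LRU, LFU): payoffs 3, 4, 8 → best response ARC.
Mutual best responses: (LRU, LRU, LFU); (LRU, LFU, ARC).

The pure Nash equilibria are (LRU, LRU, LFU), (LRU, LFU, ARC).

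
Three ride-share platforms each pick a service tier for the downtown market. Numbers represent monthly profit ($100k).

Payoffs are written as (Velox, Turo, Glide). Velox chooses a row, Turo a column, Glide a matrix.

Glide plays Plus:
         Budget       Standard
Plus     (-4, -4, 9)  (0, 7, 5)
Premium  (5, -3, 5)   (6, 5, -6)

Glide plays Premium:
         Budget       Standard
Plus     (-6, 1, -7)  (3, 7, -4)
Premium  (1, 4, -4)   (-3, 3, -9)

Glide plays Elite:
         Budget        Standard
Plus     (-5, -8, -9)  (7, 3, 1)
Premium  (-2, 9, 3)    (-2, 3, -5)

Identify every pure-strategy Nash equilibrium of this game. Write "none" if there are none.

none

(Plus, Budget, Plus): Velox can switch to Premium (-4 → 5). Not NE.
(Plus, Budget, Premium): Velox can switch to Premium (-6 → 1). Not NE.
(Plus, Budget, Elite): Velox can switch to Premium (-5 → -2). Not NE.
(Plus, Standard, Plus): Velox can switch to Premium (0 → 6). Not NE.
(Plus, Standard, Premium): Glide can switch to Plus (-4 → 5). Not NE.
(Plus, Standard, Elite): Glide can switch to Plus (1 → 5). Not NE.
(Premium, Budget, Plus): Turo can switch to Standard (-3 → 5). Not NE.
(Premium, Budget, Premium): Glide can switch to Plus (-4 → 5). Not NE.
(The remaining 4 profiles each have a profitable deviation by the same check.)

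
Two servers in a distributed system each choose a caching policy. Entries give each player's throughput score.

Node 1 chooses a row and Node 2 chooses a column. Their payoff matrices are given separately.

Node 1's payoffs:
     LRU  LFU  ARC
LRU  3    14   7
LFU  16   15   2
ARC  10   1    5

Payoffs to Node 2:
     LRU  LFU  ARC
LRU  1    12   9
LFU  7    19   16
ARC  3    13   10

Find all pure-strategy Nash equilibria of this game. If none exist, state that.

Node 1 against LRU: payoffs 3, 16, 10 → best response LFU.
Node 1 against LFU: payoffs 14, 15, 1 → best response LFU.
Node 1 against ARC: payoffs 7, 2, 5 → best response LRU.
Node 2 against LRU: payoffs 1, 12, 9 → best response LFU.
Node 2 against LFU: payoffs 7, 19, 16 → best response LFU.
Node 2 against ARC: payoffs 3, 13, 10 → best response LFU.
Mutual best responses: (LFU, LFU).

Pure NE: (LFU, LFU)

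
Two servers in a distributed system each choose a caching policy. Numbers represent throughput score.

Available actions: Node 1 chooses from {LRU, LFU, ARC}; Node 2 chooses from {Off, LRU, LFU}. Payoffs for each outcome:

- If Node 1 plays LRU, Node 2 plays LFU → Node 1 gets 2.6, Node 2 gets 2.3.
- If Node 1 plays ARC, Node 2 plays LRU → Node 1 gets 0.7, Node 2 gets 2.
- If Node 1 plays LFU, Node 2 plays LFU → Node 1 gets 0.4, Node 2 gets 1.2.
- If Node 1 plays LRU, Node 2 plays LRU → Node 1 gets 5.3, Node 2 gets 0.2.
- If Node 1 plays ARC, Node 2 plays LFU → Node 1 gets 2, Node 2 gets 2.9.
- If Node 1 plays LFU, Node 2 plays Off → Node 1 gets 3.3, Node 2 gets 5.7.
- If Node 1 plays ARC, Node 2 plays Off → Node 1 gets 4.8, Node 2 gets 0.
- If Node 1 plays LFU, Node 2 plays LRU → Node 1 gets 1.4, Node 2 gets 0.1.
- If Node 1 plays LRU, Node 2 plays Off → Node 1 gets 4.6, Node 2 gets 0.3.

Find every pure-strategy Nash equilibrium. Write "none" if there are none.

For each player, find the best response to each opponent profile; mutual best responses are the pure NE.
Node 1 against Off: payoffs 4.6, 3.3, 4.8 → best response ARC.
Node 1 against LRU: payoffs 5.3, 1.4, 0.7 → best response LRU.
Node 1 against LFU: payoffs 2.6, 0.4, 2 → best response LRU.
Node 2 against LRU: payoffs 0.3, 0.2, 2.3 → best response LFU.
Node 2 against LFU: payoffs 5.7, 0.1, 1.2 → best response Off.
Node 2 against ARC: payoffs 0, 2, 2.9 → best response LFU.
Mutual best responses: (LRU, LFU).

The unique pure-strategy Nash equilibrium is (LRU, LFU).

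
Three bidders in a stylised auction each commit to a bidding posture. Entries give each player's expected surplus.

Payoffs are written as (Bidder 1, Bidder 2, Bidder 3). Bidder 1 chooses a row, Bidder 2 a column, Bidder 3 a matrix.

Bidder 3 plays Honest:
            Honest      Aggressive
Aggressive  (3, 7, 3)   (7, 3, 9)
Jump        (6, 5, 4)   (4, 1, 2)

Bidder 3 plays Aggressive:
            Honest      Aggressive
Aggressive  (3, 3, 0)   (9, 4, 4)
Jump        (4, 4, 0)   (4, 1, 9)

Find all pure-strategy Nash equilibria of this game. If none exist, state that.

Pure NE: (Jump, Honest, Honest)

Bidder 1 against (Honest, Honest): payoffs 3, 6 → best response Jump.
Bidder 1 against (Honest, Aggressive): payoffs 3, 4 → best response Jump.
Bidder 1 against (Aggressive, Honest): payoffs 7, 4 → best response Aggressive.
Bidder 1 against (Aggressive, Aggressive): payoffs 9, 4 → best response Aggressive.
Bidder 2 against (Aggressive, Honest): payoffs 7, 3 → best response Honest.
Bidder 2 against (Aggressive, Aggressive): payoffs 3, 4 → best response Aggressive.
Bidder 2 against (Jump, Honest): payoffs 5, 1 → best response Honest.
Bidder 2 against (Jump, Aggressive): payoffs 4, 1 → best response Honest.
Bidder 3 against (Aggressive, Honest): payoffs 3, 0 → best response Honest.
Bidder 3 against (Aggressive, Aggressive): payoffs 9, 4 → best response Honest.
Bidder 3 against (Jump, Honest): payoffs 4, 0 → best response Honest.
Bidder 3 against (Jump, Aggressive): payoffs 2, 9 → best response Aggressive.
Mutual best responses: (Jump, Honest, Honest).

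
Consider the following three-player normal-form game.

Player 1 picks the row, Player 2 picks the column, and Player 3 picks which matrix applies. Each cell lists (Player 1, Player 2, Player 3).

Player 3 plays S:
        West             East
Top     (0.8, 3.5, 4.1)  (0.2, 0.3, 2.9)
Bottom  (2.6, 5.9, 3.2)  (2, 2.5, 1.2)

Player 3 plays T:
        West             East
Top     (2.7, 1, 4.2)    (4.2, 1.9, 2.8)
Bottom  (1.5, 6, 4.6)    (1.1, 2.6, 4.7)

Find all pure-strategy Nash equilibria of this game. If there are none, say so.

(Top, West, S): Player 1 can switch to Bottom (0.8 → 2.6). Not NE.
(Top, West, T): Player 2 can switch to East (1 → 1.9). Not NE.
(Top, East, S): Player 1 can switch to Bottom (0.2 → 2). Not NE.
(Top, East, T): Player 3 can switch to S (2.8 → 2.9). Not NE.
(Bottom, West, S): Player 3 can switch to T (3.2 → 4.6). Not NE.
(Bottom, West, T): Player 1 can switch to Top (1.5 → 2.7). Not NE.
(Bottom, East, S): Player 2 can switch to West (2.5 → 5.9). Not NE.
(Bottom, East, T): Player 1 can switch to Top (1.1 → 4.2). Not NE.

This game has no pure Nash equilibrium.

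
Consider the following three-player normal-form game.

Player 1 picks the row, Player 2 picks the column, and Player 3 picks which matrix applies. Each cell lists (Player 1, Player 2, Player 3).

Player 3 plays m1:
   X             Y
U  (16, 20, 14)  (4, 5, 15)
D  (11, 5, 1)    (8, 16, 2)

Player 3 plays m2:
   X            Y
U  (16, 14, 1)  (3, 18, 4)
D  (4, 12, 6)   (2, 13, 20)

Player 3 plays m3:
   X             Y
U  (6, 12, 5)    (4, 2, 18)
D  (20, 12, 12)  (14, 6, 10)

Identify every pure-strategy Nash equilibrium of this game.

(U, X, m1): Player 1 gets 16, best alternative 11; Player 2 gets 20, best alternative 5; Player 3 gets 14, best alternative 5. No profitable deviation — NE.
(U, X, m2): Player 2 can switch to Y (14 → 18). Not NE.
(U, X, m3): Player 1 can switch to D (6 → 20). Not NE.
(U, Y, m1): Player 1 can switch to D (4 → 8). Not NE.
(U, Y, m2): Player 3 can switch to m1 (4 → 15). Not NE.
(U, Y, m3): Player 1 can switch to D (4 → 14). Not NE.
(D, X, m1): Player 1 can switch to U (11 → 16). Not NE.
(D, X, m2): Player 1 can switch to U (4 → 16). Not NE.
(D, X, m3): Player 1 gets 20, best alternative 6; Player 2 gets 12, best alternative 6; Player 3 gets 12, best alternative 6. No profitable deviation — NE.
(D, Y, m1): Player 3 can switch to m2 (2 → 20). Not NE.
(The remaining 2 profiles each have a profitable deviation by the same check.)

(U, X, m1); (D, X, m3)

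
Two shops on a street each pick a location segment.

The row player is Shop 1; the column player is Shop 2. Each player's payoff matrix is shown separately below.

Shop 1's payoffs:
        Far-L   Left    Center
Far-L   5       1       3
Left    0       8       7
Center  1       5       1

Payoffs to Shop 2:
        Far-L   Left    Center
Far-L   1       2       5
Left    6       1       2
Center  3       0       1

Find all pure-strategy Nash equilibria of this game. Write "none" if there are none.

There is no pure-strategy Nash equilibrium.

(Far-L, Far-L): Shop 2 can switch to Left (1 → 2). Not NE.
(Far-L, Left): Shop 1 can switch to Left (1 → 8). Not NE.
(Far-L, Center): Shop 1 can switch to Left (3 → 7). Not NE.
(Left, Far-L): Shop 1 can switch to Far-L (0 → 5). Not NE.
(Left, Left): Shop 2 can switch to Far-L (1 → 6). Not NE.
(Left, Center): Shop 2 can switch to Far-L (2 → 6). Not NE.
(Center, Far-L): Shop 1 can switch to Far-L (1 → 5). Not NE.
(Center, Left): Shop 1 can switch to Left (5 → 8). Not NE.
(Center, Center): Shop 1 can switch to Far-L (1 → 3). Not NE.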